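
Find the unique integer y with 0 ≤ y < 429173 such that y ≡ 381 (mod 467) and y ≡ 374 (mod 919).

467⁻¹ mod 919: 467·429 ≡ 1 (mod 919), so 467⁻¹ ≡ 429.
y = 381 + 467·((374 − 381)·429 mod 919) = 381 + 467·673 = 314672.
Check: 314672 mod 467 = 381, 314672 mod 919 = 374. ✓

314672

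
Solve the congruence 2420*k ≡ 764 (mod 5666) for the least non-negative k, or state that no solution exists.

787

gcd(2420, 5666) = 2, and 2 | 764, so solutions exist.
Divide through by 2: 1210*k ≡ 382 mod 2833.
1210⁻¹ ≡ 2442 (mod 2833).
k ≡ 2442*382 ≡ 787 (mod 2833).
The smallest non-negative solution is k = 787.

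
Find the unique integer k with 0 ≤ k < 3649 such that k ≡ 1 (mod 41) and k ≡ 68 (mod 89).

780

41⁻¹ mod 89: 41·76 ≡ 1 (mod 89), so 41⁻¹ ≡ 76.
k = 1 + 41·((68 − 1)·76 mod 89) = 1 + 41·19 = 780.
Check: 780 mod 41 = 1, 780 mod 89 = 68. ✓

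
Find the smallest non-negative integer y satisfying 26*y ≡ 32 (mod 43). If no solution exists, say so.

gcd(26, 43) = 1, so a unique solution mod 43 exists.
26⁻¹ ≡ 5 (mod 43).
y ≡ 5*32 ≡ 31 (mod 43).

31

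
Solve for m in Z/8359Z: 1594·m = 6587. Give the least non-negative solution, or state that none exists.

gcd(1594, 8359) = 1, so a unique solution mod 8359 exists.
1594⁻¹ ≡ 4620 (mod 8359).
m ≡ 4620·6587 ≡ 5180 (mod 8359).

5180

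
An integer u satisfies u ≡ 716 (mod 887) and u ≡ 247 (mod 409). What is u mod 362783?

887⁻¹ mod 409: 887·83 ≡ 1 (mod 409), so 887⁻¹ ≡ 83.
u = 716 + 887·((247 − 716)·83 mod 409) = 716 + 887·337 = 299635.
Check: 299635 mod 887 = 716, 299635 mod 409 = 247. ✓

299635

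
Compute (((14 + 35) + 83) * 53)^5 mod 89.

51

14 + 35 = 49
49 + 83 = 132 ≡ 43 (mod 89)
43 * 53 = 2279 ≡ 54 (mod 89)
(54)^5 ≡ 51 (mod 89)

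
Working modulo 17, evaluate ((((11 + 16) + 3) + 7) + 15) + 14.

11 + 16 = 27 ≡ 10 (mod 17)
10 + 3 = 13
13 + 7 = 20 ≡ 3 (mod 17)
3 + 15 = 18 ≡ 1 (mod 17)
1 + 14 = 15

15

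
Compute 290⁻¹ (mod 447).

By the extended Euclidean algorithm:
447 = 1×290 + 157
290 = 1×157 + 133
157 = 1×133 + 24
133 = 5×24 + 13
24 = 1×13 + 11
13 = 1×11 + 2
11 = 5×2 + 1
2 = 2×1 + 0
gcd(290, 447) = 1, so the inverse exists.
Back-substitute for 1:
1 = 1×11 − 5×2
  = −5×13 + 6×11
  = 6×24 − 11×13
  = −11×133 + 61×24
  = 61×157 − 72×133
  = −72×290 + 133×157
  = 133×447 − 205×290
So 290⁻¹ ≡ −205 ≡ 242 (mod 447).

242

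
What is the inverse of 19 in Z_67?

60

Run the extended Euclidean algorithm:
67 = 3*19 + 10
19 = 1*10 + 9
10 = 1*9 + 1
9 = 9*1 + 0
gcd(19, 67) = 1, so the inverse exists.
Back-substitute for 1:
1 = 1*10 − 1*9
  = −1*19 + 2*10
  = 2*67 − 7*19
So 19⁻¹ ≡ −7 ≡ 60 (mod 67).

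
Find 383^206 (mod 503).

189

Using repeated squaring:
206 in binary is 11001110, i.e. 206 = 128 + 64 + 8 + 4 + 2.
383^1 ≡ 383 (mod 503)
383^2 ≡ 383^2 = 146689 ≡ 316 (mod 503)
383^4 ≡ 316^2 = 99856 ≡ 262 (mod 503)
383^8 ≡ 262^2 = 68644 ≡ 236 (mod 503)
383^16 ≡ 236^2 = 55696 ≡ 366 (mod 503)
383^32 ≡ 366^2 = 133956 ≡ 158 (mod 503)
383^64 ≡ 158^2 = 24964 ≡ 317 (mod 503)
383^128 ≡ 317^2 = 100489 ≡ 392 (mod 503)
383^206 = 383^128 · 383^64 · 383^8 · 383^4 · 383^2 ≡ 392 · 317 · 236 · 262 · 316 (mod 503).
Accumulate the product:
392 · 317 = 124264 ≡ 23
23 · 236 = 5428 ≡ 398
398 · 262 = 104276 ≡ 155
155 · 316 = 48980 ≡ 189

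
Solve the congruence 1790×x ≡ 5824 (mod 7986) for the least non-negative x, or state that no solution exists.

gcd(1790, 7986) = 2, and 2 | 5824, so solutions exist.
Divide through by 2: 895×x = 2912 (mod 3993).
895⁻¹ ≡ 58 (mod 3993).
x ≡ 58×2912 ≡ 1190 (mod 3993).
The smallest non-negative solution is x = 1190.

1190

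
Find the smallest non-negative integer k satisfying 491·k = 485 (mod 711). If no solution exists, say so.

628

gcd(491, 711) = 1, so a unique solution mod 711 exists.
491⁻¹ ≡ 488 (mod 711).
k ≡ 488·485 ≡ 628 (mod 711).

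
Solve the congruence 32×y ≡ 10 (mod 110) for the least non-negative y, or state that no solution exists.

gcd(32, 110) = 2, and 2 | 10, so solutions exist.
Divide through by 2: 16×y ≡ 5 mod 55.
16⁻¹ ≡ 31 (mod 55).
y ≡ 31×5 ≡ 45 (mod 55).
The smallest non-negative solution is y = 45.

45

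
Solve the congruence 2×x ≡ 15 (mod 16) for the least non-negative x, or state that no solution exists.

gcd(2, 16) = 2, and 2 does not divide 15.
So the congruence has no solution.

no solution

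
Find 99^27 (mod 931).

1

By square-and-multiply:
27 in binary is 11011, i.e. 27 = 16 + 8 + 2 + 1.
99^1 ≡ 99 (mod 931)
99^2 ≡ 99^2 = 9801 ≡ 491 (mod 931)
99^4 ≡ 491^2 = 241081 ≡ 883 (mod 931)
99^8 ≡ 883^2 = 779689 ≡ 442 (mod 931)
99^16 ≡ 442^2 = 195364 ≡ 785 (mod 931)
99^27 = 99^16 × 99^8 × 99^2 × 99^1 ≡ 785 × 442 × 491 × 99 (mod 931).
Accumulate the product:
785 × 442 = 346970 ≡ 638
638 × 491 = 313258 ≡ 442
442 × 99 = 43758 ≡ 1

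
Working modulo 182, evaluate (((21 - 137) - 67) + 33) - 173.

41

21 - 137 = -116 ≡ 66 (mod 182)
66 - 67 = -1 ≡ 181 (mod 182)
181 + 33 = 214 ≡ 32 (mod 182)
32 - 173 = -141 ≡ 41 (mod 182)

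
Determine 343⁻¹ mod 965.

377

Run the extended Euclidean algorithm:
965 = 2×343 + 279
343 = 1×279 + 64
279 = 4×64 + 23
64 = 2×23 + 18
23 = 1×18 + 5
18 = 3×5 + 3
5 = 1×3 + 2
3 = 1×2 + 1
2 = 2×1 + 0
gcd(343, 965) = 1, so the inverse exists.
Bézout: 1 = −134×965 + 377×343.
So 343⁻¹ ≡ 377 (mod 965).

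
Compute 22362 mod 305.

97

22362 = 73×305 + 97, so 22362 ≡ 97 (mod 305).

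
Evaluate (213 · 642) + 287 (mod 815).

213 · 642 = 136746 ≡ 641 (mod 815)
641 + 287 = 928 ≡ 113 (mod 815)

113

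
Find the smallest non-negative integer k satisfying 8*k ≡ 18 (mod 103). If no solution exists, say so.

gcd(8, 103) = 1, so a unique solution mod 103 exists.
8⁻¹ ≡ 13 (mod 103).
k ≡ 13*18 ≡ 28 (mod 103).

28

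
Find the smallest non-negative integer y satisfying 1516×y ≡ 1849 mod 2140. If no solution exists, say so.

gcd(1516, 2140) = 4, and 4 does not divide 1849.
So the congruence has no solution.

no solution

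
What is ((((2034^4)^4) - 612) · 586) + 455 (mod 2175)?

2099

(2034)^4 ≡ 111 (mod 2175)
(111)^4 ≡ 741 (mod 2175)
741 - 612 = 129
129 · 586 = 75594 ≡ 1644 (mod 2175)
1644 + 455 = 2099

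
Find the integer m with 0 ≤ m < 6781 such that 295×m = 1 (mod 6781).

1701

Run the extended Euclidean algorithm:
6781 = 22×295 + 291
295 = 1×291 + 4
291 = 72×4 + 3
4 = 1×3 + 1
3 = 3×1 + 0
gcd(295, 6781) = 1, so the inverse exists.
Back-substitute for 1:
1 = 1×4 − 1×3
  = −1×291 + 73×4
  = 73×295 − 74×291
  = −74×6781 + 1701×295
So 295⁻¹ ≡ 1701 (mod 6781).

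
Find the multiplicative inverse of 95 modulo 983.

238

By the extended Euclidean algorithm:
983 = 10·95 + 33
95 = 2·33 + 29
33 = 1·29 + 4
29 = 7·4 + 1
4 = 4·1 + 0
gcd(95, 983) = 1, so the inverse exists.
Bézout: 1 = −23·983 + 238·95.
So 95⁻¹ ≡ 238 (mod 983).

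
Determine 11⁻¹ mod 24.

24 = 2×11 + 2
11 = 5×2 + 1
2 = 2×1 + 0
gcd(11, 24) = 1, so the inverse exists.
Back-substitute for 1:
1 = 1×11 − 5×2
  = −5×24 + 11×11
So 11⁻¹ ≡ 11 (mod 24).

11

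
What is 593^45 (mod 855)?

Using repeated squaring:
45 in binary is 101101, i.e. 45 = 32 + 8 + 4 + 1.
593^1 ≡ 593 (mod 855)
593^2 ≡ 593^2 = 351649 ≡ 244 (mod 855)
593^4 ≡ 244^2 = 59536 ≡ 541 (mod 855)
593^8 ≡ 541^2 = 292681 ≡ 271 (mod 855)
593^16 ≡ 271^2 = 73441 ≡ 766 (mod 855)
593^32 ≡ 766^2 = 586756 ≡ 226 (mod 855)
593^45 = 593^32 * 593^8 * 593^4 * 593^1 ≡ 226 * 271 * 541 * 593 (mod 855).
Accumulate the product:
226 * 271 = 61246 ≡ 541
541 * 541 = 292681 ≡ 271
271 * 593 = 160703 ≡ 818

818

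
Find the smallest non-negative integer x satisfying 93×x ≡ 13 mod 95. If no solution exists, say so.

gcd(93, 95) = 1, so a unique solution mod 95 exists.
93⁻¹ ≡ 47 (mod 95).
x ≡ 47×13 ≡ 41 (mod 95).

41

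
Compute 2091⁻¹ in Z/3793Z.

3715

Run the extended Euclidean algorithm:
3793 = 1·2091 + 1702
2091 = 1·1702 + 389
1702 = 4·389 + 146
389 = 2·146 + 97
146 = 1·97 + 49
97 = 1·49 + 48
49 = 1·48 + 1
48 = 48·1 + 0
gcd(2091, 3793) = 1, so the inverse exists.
Bézout: 1 = 43·3793 − 78·2091.
So 2091⁻¹ ≡ −78 ≡ 3715 (mod 3793).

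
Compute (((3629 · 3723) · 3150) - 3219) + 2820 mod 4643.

3629 · 3723 = 13510767 ≡ 4280 (mod 4643)
4280 · 3150 = 13482000 ≡ 3371 (mod 4643)
3371 - 3219 = 152
152 + 2820 = 2972

2972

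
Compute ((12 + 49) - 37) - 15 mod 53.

9

12 + 49 = 61 ≡ 8 (mod 53)
8 - 37 = -29 ≡ 24 (mod 53)
24 - 15 = 9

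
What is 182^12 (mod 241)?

154

Compute successive squares:
12 in binary is 1100, i.e. 12 = 8 + 4.
182^1 ≡ 182 (mod 241)
182^2 ≡ 182^2 = 33124 ≡ 107 (mod 241)
182^4 ≡ 107^2 = 11449 ≡ 122 (mod 241)
182^8 ≡ 122^2 = 14884 ≡ 183 (mod 241)
182^12 = 182^8 · 182^4 ≡ 183 · 122 (mod 241).
183 · 122 = 22326 ≡ 154 (mod 241).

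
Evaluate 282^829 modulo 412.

272

By square-and-multiply:
829 in binary is 1100111101, i.e. 829 = 512 + 256 + 32 + 16 + 8 + 4 + 1.
282^1 ≡ 282 (mod 412)
282^2 ≡ 282^2 = 79524 ≡ 8 (mod 412)
282^4 ≡ 8^2 = 64 (mod 412)
282^8 ≡ 64^2 = 4096 ≡ 388 (mod 412)
282^16 ≡ 388^2 = 150544 ≡ 164 (mod 412)
282^32 ≡ 164^2 = 26896 ≡ 116 (mod 412)
282^64 ≡ 116^2 = 13456 ≡ 272 (mod 412)
282^128 ≡ 272^2 = 73984 ≡ 236 (mod 412)
282^256 ≡ 236^2 = 55696 ≡ 76 (mod 412)
282^512 ≡ 76^2 = 5776 ≡ 8 (mod 412)
282^829 = 282^512 × 282^256 × 282^32 × 282^16 × 282^8 × 282^4 × 282^1 ≡ 8 × 76 × 116 × 164 × 388 × 64 × 282 (mod 412).
Accumulate the product:
8 × 76 = 608 ≡ 196
196 × 116 = 22736 ≡ 76
76 × 164 = 12464 ≡ 104
104 × 388 = 40352 ≡ 388
388 × 64 = 24832 ≡ 112
112 × 282 = 31584 ≡ 272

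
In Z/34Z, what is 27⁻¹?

29

34 = 1×27 + 7
27 = 3×7 + 6
7 = 1×6 + 1
6 = 6×1 + 0
gcd(27, 34) = 1, so the inverse exists.
Back-substitute for 1:
1 = 1×7 − 1×6
  = −1×27 + 4×7
  = 4×34 − 5×27
So 27⁻¹ ≡ −5 ≡ 29 (mod 34).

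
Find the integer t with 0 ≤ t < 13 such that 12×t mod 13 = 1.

12

Run the extended Euclidean algorithm:
13 = 1·12 + 1
12 = 12·1 + 0
gcd(12, 13) = 1, so the inverse exists.
Bézout: 1 = 1·13 − 1·12.
So 12⁻¹ ≡ −1 ≡ 12 (mod 13).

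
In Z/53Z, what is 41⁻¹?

22

53 = 1·41 + 12
41 = 3·12 + 5
12 = 2·5 + 2
5 = 2·2 + 1
2 = 2·1 + 0
gcd(41, 53) = 1, so the inverse exists.
Bézout: 1 = −17·53 + 22·41.
So 41⁻¹ ≡ 22 (mod 53).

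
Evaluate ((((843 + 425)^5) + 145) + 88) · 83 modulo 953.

843 + 425 = 1268 ≡ 315 (mod 953)
(315)^5 ≡ 575 (mod 953)
575 + 145 = 720
720 + 88 = 808
808 · 83 = 67064 ≡ 354 (mod 953)

354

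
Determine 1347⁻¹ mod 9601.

9601 = 7·1347 + 172
1347 = 7·172 + 143
172 = 1·143 + 29
143 = 4·29 + 27
29 = 1·27 + 2
27 = 13·2 + 1
2 = 2·1 + 0
gcd(1347, 9601) = 1, so the inverse exists.
Bézout: 1 = −650·9601 + 4633·1347.
So 1347⁻¹ ≡ 4633 (mod 9601).

4633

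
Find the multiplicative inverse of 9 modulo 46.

By the extended Euclidean algorithm:
46 = 5·9 + 1
9 = 9·1 + 0
gcd(9, 46) = 1, so the inverse exists.
Back-substitute for 1:
1 = 1·46 − 5·9
So 9⁻¹ ≡ −5 ≡ 41 (mod 46).

41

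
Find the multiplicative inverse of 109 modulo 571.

571 = 5*109 + 26
109 = 4*26 + 5
26 = 5*5 + 1
5 = 5*1 + 0
gcd(109, 571) = 1, so the inverse exists.
Back-substitute for 1:
1 = 1*26 − 5*5
  = −5*109 + 21*26
  = 21*571 − 110*109
So 109⁻¹ ≡ −110 ≡ 461 (mod 571).

461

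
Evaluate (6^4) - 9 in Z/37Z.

(6)^4 ≡ 1 (mod 37)
1 - 9 = -8 ≡ 29 (mod 37)

29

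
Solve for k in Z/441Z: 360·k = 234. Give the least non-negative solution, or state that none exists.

8

gcd(360, 441) = 9, and 9 | 234, so solutions exist.
Divide through by 9: 40·k = 26 (mod 49).
40⁻¹ ≡ 38 (mod 49).
k ≡ 38·26 ≡ 8 (mod 49).
The smallest non-negative solution is k = 8.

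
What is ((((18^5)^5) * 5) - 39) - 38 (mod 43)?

(18)^5 ≡ 19 (mod 43)
(19)^5 ≡ 30 (mod 43)
30 * 5 = 150 ≡ 21 (mod 43)
21 - 39 = -18 ≡ 25 (mod 43)
25 - 38 = -13 ≡ 30 (mod 43)

30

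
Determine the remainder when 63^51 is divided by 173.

Compute successive squares:
51 in binary is 110011, i.e. 51 = 32 + 16 + 2 + 1.
63^1 ≡ 63 (mod 173)
63^2 ≡ 63^2 = 3969 ≡ 163 (mod 173)
63^4 ≡ 163^2 = 26569 ≡ 100 (mod 173)
63^8 ≡ 100^2 = 10000 ≡ 139 (mod 173)
63^16 ≡ 139^2 = 19321 ≡ 118 (mod 173)
63^32 ≡ 118^2 = 13924 ≡ 84 (mod 173)
63^51 = 63^32 · 63^16 · 63^2 · 63^1 ≡ 84 · 118 · 163 · 63 (mod 173).
Accumulate the product:
84 · 118 = 9912 ≡ 51
51 · 163 = 8313 ≡ 9
9 · 63 = 567 ≡ 48

48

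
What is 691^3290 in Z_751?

117

3290 in binary is 110011011010, i.e. 3290 = 2048 + 1024 + 128 + 64 + 16 + 8 + 2.
691^1 ≡ 691 (mod 751)
691^2 ≡ 691^2 = 477481 ≡ 596 (mod 751)
691^4 ≡ 596^2 = 355216 ≡ 744 (mod 751)
691^8 ≡ 744^2 = 553536 ≡ 49 (mod 751)
691^16 ≡ 49^2 = 2401 ≡ 148 (mod 751)
691^32 ≡ 148^2 = 21904 ≡ 125 (mod 751)
691^64 ≡ 125^2 = 15625 ≡ 605 (mod 751)
691^128 ≡ 605^2 = 366025 ≡ 288 (mod 751)
691^256 ≡ 288^2 = 82944 ≡ 334 (mod 751)
691^512 ≡ 334^2 = 111556 ≡ 408 (mod 751)
691^1024 ≡ 408^2 = 166464 ≡ 493 (mod 751)
691^2048 ≡ 493^2 = 243049 ≡ 476 (mod 751)
691^3290 = 691^2048 * 691^1024 * 691^128 * 691^64 * 691^16 * 691^8 * 691^2 ≡ 476 * 493 * 288 * 605 * 148 * 49 * 596 (mod 751).
Accumulate the product:
476 * 493 = 234668 ≡ 356
356 * 288 = 102528 ≡ 392
392 * 605 = 237160 ≡ 595
595 * 148 = 88060 ≡ 193
193 * 49 = 9457 ≡ 445
445 * 596 = 265220 ≡ 117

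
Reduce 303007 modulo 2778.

303007 = 109·2778 + 205, so 303007 ≡ 205 (mod 2778).

205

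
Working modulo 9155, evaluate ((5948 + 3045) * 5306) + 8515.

5948 + 3045 = 8993
8993 * 5306 = 47716858 ≡ 998 (mod 9155)
998 + 8515 = 9513 ≡ 358 (mod 9155)

358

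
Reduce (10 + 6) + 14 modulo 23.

10 + 6 = 16
16 + 14 = 30 ≡ 7 (mod 23)

7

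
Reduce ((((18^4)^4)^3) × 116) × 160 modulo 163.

(18)^4 ≡ 4 (mod 163)
(4)^4 ≡ 93 (mod 163)
(93)^3 ≡ 115 (mod 163)
115 × 116 = 13340 ≡ 137 (mod 163)
137 × 160 = 21920 ≡ 78 (mod 163)

78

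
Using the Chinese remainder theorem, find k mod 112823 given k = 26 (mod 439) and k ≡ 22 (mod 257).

42170

439⁻¹ mod 257: 439×233 ≡ 1 (mod 257), so 439⁻¹ ≡ 233.
k = 26 + 439×((22 − 26)×233 mod 257) = 26 + 439×96 = 42170.
Check: 42170 mod 439 = 26, 42170 mod 257 = 22. ✓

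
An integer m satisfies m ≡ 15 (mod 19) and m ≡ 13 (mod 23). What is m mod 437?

243

19⁻¹ mod 23: 19×17 ≡ 1 (mod 23), so 19⁻¹ ≡ 17.
m = 15 + 19×((13 − 15)×17 mod 23) = 15 + 19×12 = 243.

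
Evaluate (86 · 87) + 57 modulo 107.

49

86 · 87 = 7482 ≡ 99 (mod 107)
99 + 57 = 156 ≡ 49 (mod 107)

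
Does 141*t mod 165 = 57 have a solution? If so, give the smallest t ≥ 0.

gcd(141, 165) = 3, and 3 | 57, so solutions exist.
Divide through by 3: 47*t ≡ 19 (mod 55).
47⁻¹ ≡ 48 (mod 55).
t ≡ 48*19 ≡ 32 (mod 55).
The smallest non-negative solution is t = 32.

32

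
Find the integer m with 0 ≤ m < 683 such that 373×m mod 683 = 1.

412

Apply the Euclidean algorithm and back-substitute:
683 = 1×373 + 310
373 = 1×310 + 63
310 = 4×63 + 58
63 = 1×58 + 5
58 = 11×5 + 3
5 = 1×3 + 2
3 = 1×2 + 1
2 = 2×1 + 0
gcd(373, 683) = 1, so the inverse exists.
Back-substitute for 1:
1 = 1×3 − 1×2
  = −1×5 + 2×3
  = 2×58 − 23×5
  = −23×63 + 25×58
  = 25×310 − 123×63
  = −123×373 + 148×310
  = 148×683 − 271×373
So 373⁻¹ ≡ −271 ≡ 412 (mod 683).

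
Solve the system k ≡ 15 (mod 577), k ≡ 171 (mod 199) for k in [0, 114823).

18479

577⁻¹ mod 199: 577*189 ≡ 1 (mod 199), so 577⁻¹ ≡ 189.
k = 15 + 577*((171 − 15)*189 mod 199) = 15 + 577*32 = 18479.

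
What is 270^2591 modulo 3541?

270^1 ≡ 270 (mod 3541)
270^2 ≡ 270^2 = 72900 ≡ 2080 (mod 3541)
270^4 ≡ 2080^2 = 4326400 ≡ 2839 (mod 3541)
270^8 ≡ 2839^2 = 8059921 ≡ 605 (mod 3541)
270^16 ≡ 605^2 = 366025 ≡ 1302 (mod 3541)
270^32 ≡ 1302^2 = 1695204 ≡ 2606 (mod 3541)
270^64 ≡ 2606^2 = 6791236 ≡ 3139 (mod 3541)
270^128 ≡ 3139^2 = 9853321 ≡ 2259 (mod 3541)
270^256 ≡ 2259^2 = 5103081 ≡ 500 (mod 3541)
270^512 ≡ 500^2 = 250000 ≡ 2130 (mod 3541)
270^1024 ≡ 2130^2 = 4536900 ≡ 879 (mod 3541)
270^2048 ≡ 879^2 = 772641 ≡ 703 (mod 3541)
270^2591 = 270^2048 × 270^512 × 270^16 × 270^8 × 270^4 × 270^2 × 270^1 ≡ 703 × 2130 × 1302 × 605 × 2839 × 2080 × 270 (mod 3541).
Accumulate the product:
703 × 2130 = 1497390 ≡ 3088
3088 × 1302 = 4020576 ≡ 1541
1541 × 605 = 932305 ≡ 1022
1022 × 2839 = 2901458 ≡ 1379
1379 × 2080 = 2868320 ≡ 110
110 × 270 = 29700 ≡ 1372

1372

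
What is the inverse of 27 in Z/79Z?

Apply the Euclidean algorithm and back-substitute:
79 = 2×27 + 25
27 = 1×25 + 2
25 = 12×2 + 1
2 = 2×1 + 0
gcd(27, 79) = 1, so the inverse exists.
Bézout: 1 = 13×79 − 38×27.
So 27⁻¹ ≡ −38 ≡ 41 (mod 79).

41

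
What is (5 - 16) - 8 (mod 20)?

5 - 16 = -11 ≡ 9 (mod 20)
9 - 8 = 1

1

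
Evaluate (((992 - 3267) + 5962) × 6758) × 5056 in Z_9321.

992 - 3267 = -2275 ≡ 7046 (mod 9321)
7046 + 5962 = 13008 ≡ 3687 (mod 9321)
3687 × 6758 = 24916746 ≡ 1713 (mod 9321)
1713 × 5056 = 8660928 ≡ 1719 (mod 9321)

1719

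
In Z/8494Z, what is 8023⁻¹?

Run the extended Euclidean algorithm:
8494 = 1*8023 + 471
8023 = 17*471 + 16
471 = 29*16 + 7
16 = 2*7 + 2
7 = 3*2 + 1
2 = 2*1 + 0
gcd(8023, 8494) = 1, so the inverse exists.
Bézout: 1 = 3509*8494 − 3715*8023.
So 8023⁻¹ ≡ −3715 ≡ 4779 (mod 8494).

4779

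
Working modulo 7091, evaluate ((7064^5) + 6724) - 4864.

5137

(7064)^5 ≡ 3277 (mod 7091)
3277 + 6724 = 10001 ≡ 2910 (mod 7091)
2910 - 4864 = -1954 ≡ 5137 (mod 7091)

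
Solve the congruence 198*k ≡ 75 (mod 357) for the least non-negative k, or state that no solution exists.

gcd(198, 357) = 3, and 3 | 75, so solutions exist.
Divide through by 3: 66*k mod 119 = 25.
66⁻¹ ≡ 110 (mod 119).
k ≡ 110*25 ≡ 13 (mod 119).
The smallest non-negative solution is k = 13.

13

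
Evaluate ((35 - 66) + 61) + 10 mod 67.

35 - 66 = -31 ≡ 36 (mod 67)
36 + 61 = 97 ≡ 30 (mod 67)
30 + 10 = 40

40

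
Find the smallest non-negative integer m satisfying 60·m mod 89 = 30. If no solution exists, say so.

gcd(60, 89) = 1, so a unique solution mod 89 exists.
60⁻¹ ≡ 46 (mod 89).
m ≡ 46·30 ≡ 45 (mod 89).

45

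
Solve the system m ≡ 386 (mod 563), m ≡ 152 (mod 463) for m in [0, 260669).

45989

563⁻¹ mod 463: 563×338 ≡ 1 (mod 463), so 563⁻¹ ≡ 338.
m = 386 + 563×((152 − 386)×338 mod 463) = 386 + 563×81 = 45989.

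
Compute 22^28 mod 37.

16

Using repeated squaring:
28 in binary is 11100, i.e. 28 = 16 + 8 + 4.
22^1 ≡ 22 (mod 37)
22^2 ≡ 22^2 = 484 ≡ 3 (mod 37)
22^4 ≡ 3^2 = 9 (mod 37)
22^8 ≡ 9^2 = 81 ≡ 7 (mod 37)
22^16 ≡ 7^2 = 49 ≡ 12 (mod 37)
22^28 = 22^16 · 22^8 · 22^4 ≡ 12 · 7 · 9 (mod 37).
Accumulate the product:
12 · 7 = 84 ≡ 10
10 · 9 = 90 ≡ 16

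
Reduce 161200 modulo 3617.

2052

161200 = 44·3617 + 2052, so 161200 ≡ 2052 (mod 3617).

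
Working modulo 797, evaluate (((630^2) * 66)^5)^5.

383

(630)^2 ≡ 791 (mod 797)
791 * 66 = 52206 ≡ 401 (mod 797)
(401)^5 ≡ 272 (mod 797)
(272)^5 ≡ 383 (mod 797)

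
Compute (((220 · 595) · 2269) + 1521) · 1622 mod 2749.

1022

220 · 595 = 130900 ≡ 1697 (mod 2749)
1697 · 2269 = 3850493 ≡ 1893 (mod 2749)
1893 + 1521 = 3414 ≡ 665 (mod 2749)
665 · 1622 = 1078630 ≡ 1022 (mod 2749)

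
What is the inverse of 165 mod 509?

Apply the Euclidean algorithm and back-substitute:
509 = 3·165 + 14
165 = 11·14 + 11
14 = 1·11 + 3
11 = 3·3 + 2
3 = 1·2 + 1
2 = 2·1 + 0
gcd(165, 509) = 1, so the inverse exists.
Back-substitute for 1:
1 = 1·3 − 1·2
  = −1·11 + 4·3
  = 4·14 − 5·11
  = −5·165 + 59·14
  = 59·509 − 182·165
So 165⁻¹ ≡ −182 ≡ 327 (mod 509).

327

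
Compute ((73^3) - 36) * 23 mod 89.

(73)^3 ≡ 87 (mod 89)
87 - 36 = 51
51 * 23 = 1173 ≡ 16 (mod 89)

16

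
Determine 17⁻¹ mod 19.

By the extended Euclidean algorithm:
19 = 1*17 + 2
17 = 8*2 + 1
2 = 2*1 + 0
gcd(17, 19) = 1, so the inverse exists.
Bézout: 1 = −8*19 + 9*17.
So 17⁻¹ ≡ 9 (mod 19).

9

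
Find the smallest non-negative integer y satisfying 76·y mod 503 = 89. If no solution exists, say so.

gcd(76, 503) = 1, so a unique solution mod 503 exists.
76⁻¹ ≡ 139 (mod 503).
y ≡ 139·89 ≡ 299 (mod 503).

299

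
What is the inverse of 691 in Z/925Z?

336

By the extended Euclidean algorithm:
925 = 1×691 + 234
691 = 2×234 + 223
234 = 1×223 + 11
223 = 20×11 + 3
11 = 3×3 + 2
3 = 1×2 + 1
2 = 2×1 + 0
gcd(691, 925) = 1, so the inverse exists.
Back-substitute for 1:
1 = 1×3 − 1×2
  = −1×11 + 4×3
  = 4×223 − 81×11
  = −81×234 + 85×223
  = 85×691 − 251×234
  = −251×925 + 336×691
So 691⁻¹ ≡ 336 (mod 925).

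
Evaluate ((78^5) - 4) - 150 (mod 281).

(78)^5 ≡ 247 (mod 281)
247 - 4 = 243
243 - 150 = 93

93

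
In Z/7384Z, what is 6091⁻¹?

7384 = 1*6091 + 1293
6091 = 4*1293 + 919
1293 = 1*919 + 374
919 = 2*374 + 171
374 = 2*171 + 32
171 = 5*32 + 11
32 = 2*11 + 10
11 = 1*10 + 1
10 = 10*1 + 0
gcd(6091, 7384) = 1, so the inverse exists.
Back-substitute for 1:
1 = 1*11 − 1*10
  = −1*32 + 3*11
  = 3*171 − 16*32
  = −16*374 + 35*171
  = 35*919 − 86*374
  = −86*1293 + 121*919
  = 121*6091 − 570*1293
  = −570*7384 + 691*6091
So 6091⁻¹ ≡ 691 (mod 7384).

691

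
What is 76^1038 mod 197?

Compute successive squares:
1038 in binary is 10000001110, i.e. 1038 = 1024 + 8 + 4 + 2.
76^1 ≡ 76 (mod 197)
76^2 ≡ 76^2 = 5776 ≡ 63 (mod 197)
76^4 ≡ 63^2 = 3969 ≡ 29 (mod 197)
76^8 ≡ 29^2 = 841 ≡ 53 (mod 197)
76^16 ≡ 53^2 = 2809 ≡ 51 (mod 197)
76^32 ≡ 51^2 = 2601 ≡ 40 (mod 197)
76^64 ≡ 40^2 = 1600 ≡ 24 (mod 197)
76^128 ≡ 24^2 = 576 ≡ 182 (mod 197)
76^256 ≡ 182^2 = 33124 ≡ 28 (mod 197)
76^512 ≡ 28^2 = 784 ≡ 193 (mod 197)
76^1024 ≡ 193^2 = 37249 ≡ 16 (mod 197)
76^1038 = 76^1024 * 76^8 * 76^4 * 76^2 ≡ 16 * 53 * 29 * 63 (mod 197).
Accumulate the product:
16 * 53 = 848 ≡ 60
60 * 29 = 1740 ≡ 164
164 * 63 = 10332 ≡ 88

88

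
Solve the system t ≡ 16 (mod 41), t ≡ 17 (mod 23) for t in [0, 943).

41⁻¹ mod 23: 41*9 ≡ 1 (mod 23), so 41⁻¹ ≡ 9.
t = 16 + 41*((17 − 16)*9 mod 23) = 16 + 41*9 = 385.

385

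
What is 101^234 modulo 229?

213

By square-and-multiply:
234 in binary is 11101010, i.e. 234 = 128 + 64 + 32 + 8 + 2.
101^1 ≡ 101 (mod 229)
101^2 ≡ 101^2 = 10201 ≡ 125 (mod 229)
101^4 ≡ 125^2 = 15625 ≡ 53 (mod 229)
101^8 ≡ 53^2 = 2809 ≡ 61 (mod 229)
101^16 ≡ 61^2 = 3721 ≡ 57 (mod 229)
101^32 ≡ 57^2 = 3249 ≡ 43 (mod 229)
101^64 ≡ 43^2 = 1849 ≡ 17 (mod 229)
101^128 ≡ 17^2 = 289 ≡ 60 (mod 229)
101^234 = 101^128 · 101^64 · 101^32 · 101^8 · 101^2 ≡ 60 · 17 · 43 · 61 · 125 (mod 229).
Accumulate the product:
60 · 17 = 1020 ≡ 104
104 · 43 = 4472 ≡ 121
121 · 61 = 7381 ≡ 53
53 · 125 = 6625 ≡ 213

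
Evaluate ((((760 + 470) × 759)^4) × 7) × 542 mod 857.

760 + 470 = 1230 ≡ 373 (mod 857)
373 × 759 = 283107 ≡ 297 (mod 857)
(297)^4 ≡ 416 (mod 857)
416 × 7 = 2912 ≡ 341 (mod 857)
341 × 542 = 184822 ≡ 567 (mod 857)

567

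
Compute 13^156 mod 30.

13^1 ≡ 13 (mod 30)
13^2 ≡ 13^2 = 169 ≡ 19 (mod 30)
13^4 ≡ 19^2 = 361 ≡ 1 (mod 30)
13^8 ≡ 1^2 = 1 (mod 30)
13^16 ≡ 1^2 = 1 (mod 30)
13^32 ≡ 1^2 = 1 (mod 30)
13^64 ≡ 1^2 = 1 (mod 30)
13^128 ≡ 1^2 = 1 (mod 30)
13^156 = 13^128 × 13^16 × 13^8 × 13^4 ≡ 1 × 1 × 1 × 1 (mod 30).
Accumulate the product:
1 × 1 = 1
1 × 1 = 1
1 × 1 = 1

1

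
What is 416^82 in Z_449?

440

By square-and-multiply:
82 in binary is 1010010, i.e. 82 = 64 + 16 + 2.
416^1 ≡ 416 (mod 449)
416^2 ≡ 416^2 = 173056 ≡ 191 (mod 449)
416^4 ≡ 191^2 = 36481 ≡ 112 (mod 449)
416^8 ≡ 112^2 = 12544 ≡ 421 (mod 449)
416^16 ≡ 421^2 = 177241 ≡ 335 (mod 449)
416^32 ≡ 335^2 = 112225 ≡ 424 (mod 449)
416^64 ≡ 424^2 = 179776 ≡ 176 (mod 449)
416^82 = 416^64 * 416^16 * 416^2 ≡ 176 * 335 * 191 (mod 449).
Accumulate the product:
176 * 335 = 58960 ≡ 141
141 * 191 = 26931 ≡ 440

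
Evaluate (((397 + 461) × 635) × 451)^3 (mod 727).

718

397 + 461 = 858 ≡ 131 (mod 727)
131 × 635 = 83185 ≡ 307 (mod 727)
307 × 451 = 138457 ≡ 327 (mod 727)
(327)^3 ≡ 718 (mod 727)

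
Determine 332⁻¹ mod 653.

653 = 1×332 + 321
332 = 1×321 + 11
321 = 29×11 + 2
11 = 5×2 + 1
2 = 2×1 + 0
gcd(332, 653) = 1, so the inverse exists.
Bézout: 1 = −151×653 + 297×332.
So 332⁻¹ ≡ 297 (mod 653).

297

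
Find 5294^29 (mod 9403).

1571

By square-and-multiply:
5294^1 ≡ 5294 (mod 9403)
5294^2 ≡ 5294^2 = 28026436 ≡ 5496 (mod 9403)
5294^4 ≡ 5496^2 = 30206016 ≡ 3580 (mod 9403)
5294^8 ≡ 3580^2 = 12816400 ≡ 111 (mod 9403)
5294^16 ≡ 111^2 = 12321 ≡ 2918 (mod 9403)
5294^29 = 5294^16 · 5294^8 · 5294^4 · 5294^1 ≡ 2918 · 111 · 3580 · 5294 (mod 9403).
Accumulate the product:
2918 · 111 = 323898 ≡ 4196
4196 · 3580 = 15021680 ≡ 5089
5089 · 5294 = 26941166 ≡ 1571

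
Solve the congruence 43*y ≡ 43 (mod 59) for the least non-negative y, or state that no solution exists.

gcd(43, 59) = 1, so a unique solution mod 59 exists.
43⁻¹ ≡ 11 (mod 59).
y ≡ 11*43 ≡ 1 (mod 59).

1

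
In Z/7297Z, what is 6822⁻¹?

891

By the extended Euclidean algorithm:
7297 = 1·6822 + 475
6822 = 14·475 + 172
475 = 2·172 + 131
172 = 1·131 + 41
131 = 3·41 + 8
41 = 5·8 + 1
8 = 8·1 + 0
gcd(6822, 7297) = 1, so the inverse exists.
Back-substitute for 1:
1 = 1·41 − 5·8
  = −5·131 + 16·41
  = 16·172 − 21·131
  = −21·475 + 58·172
  = 58·6822 − 833·475
  = −833·7297 + 891·6822
So 6822⁻¹ ≡ 891 (mod 7297).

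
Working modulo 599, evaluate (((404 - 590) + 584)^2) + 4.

404 - 590 = -186 ≡ 413 (mod 599)
413 + 584 = 997 ≡ 398 (mod 599)
(398)^2 ≡ 268 (mod 599)
268 + 4 = 272

272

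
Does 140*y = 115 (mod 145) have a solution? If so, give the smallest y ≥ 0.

6

gcd(140, 145) = 5, and 5 | 115, so solutions exist.
Divide through by 5: 28*y mod 29 = 23.
28⁻¹ ≡ 28 (mod 29).
y ≡ 28*23 ≡ 6 (mod 29).
The smallest non-negative solution is y = 6.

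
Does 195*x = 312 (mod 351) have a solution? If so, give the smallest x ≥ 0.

7

gcd(195, 351) = 39, and 39 | 312, so solutions exist.
Divide through by 39: 5*x ≡ 8 (mod 9).
5⁻¹ ≡ 2 (mod 9).
x ≡ 2*8 ≡ 7 (mod 9).
The smallest non-negative solution is x = 7.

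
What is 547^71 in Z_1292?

147

By square-and-multiply:
71 in binary is 1000111, i.e. 71 = 64 + 4 + 2 + 1.
547^1 ≡ 547 (mod 1292)
547^2 ≡ 547^2 = 299209 ≡ 757 (mod 1292)
547^4 ≡ 757^2 = 573049 ≡ 693 (mod 1292)
547^8 ≡ 693^2 = 480249 ≡ 917 (mod 1292)
547^16 ≡ 917^2 = 840889 ≡ 1089 (mod 1292)
547^32 ≡ 1089^2 = 1185921 ≡ 1157 (mod 1292)
547^64 ≡ 1157^2 = 1338649 ≡ 137 (mod 1292)
547^71 = 547^64 · 547^4 · 547^2 · 547^1 ≡ 137 · 693 · 757 · 547 (mod 1292).
Accumulate the product:
137 · 693 = 94941 ≡ 625
625 · 757 = 473125 ≡ 253
253 · 547 = 138391 ≡ 147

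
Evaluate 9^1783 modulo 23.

By square-and-multiply:
9^1 ≡ 9 (mod 23)
9^2 ≡ 9^2 = 81 ≡ 12 (mod 23)
9^4 ≡ 12^2 = 144 ≡ 6 (mod 23)
9^8 ≡ 6^2 = 36 ≡ 13 (mod 23)
9^16 ≡ 13^2 = 169 ≡ 8 (mod 23)
9^32 ≡ 8^2 = 64 ≡ 18 (mod 23)
9^64 ≡ 18^2 = 324 ≡ 2 (mod 23)
9^128 ≡ 2^2 = 4 (mod 23)
9^256 ≡ 4^2 = 16 (mod 23)
9^512 ≡ 16^2 = 256 ≡ 3 (mod 23)
9^1024 ≡ 3^2 = 9 (mod 23)
9^1783 = 9^1024 * 9^512 * 9^128 * 9^64 * 9^32 * 9^16 * 9^4 * 9^2 * 9^1 ≡ 9 * 3 * 4 * 2 * 18 * 8 * 6 * 12 * 9 (mod 23).
Accumulate the product:
9 * 3 = 27 ≡ 4
4 * 4 = 16
16 * 2 = 32 ≡ 9
9 * 18 = 162 ≡ 1
1 * 8 = 8
8 * 6 = 48 ≡ 2
2 * 12 = 24 ≡ 1
1 * 9 = 9

9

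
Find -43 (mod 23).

-43 = -2*23 + 3, so -43 ≡ 3 (mod 23).

3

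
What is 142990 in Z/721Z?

142990 = 198*721 + 232, so 142990 ≡ 232 (mod 721).

232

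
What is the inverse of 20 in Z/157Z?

55

Run the extended Euclidean algorithm:
157 = 7*20 + 17
20 = 1*17 + 3
17 = 5*3 + 2
3 = 1*2 + 1
2 = 2*1 + 0
gcd(20, 157) = 1, so the inverse exists.
Back-substitute for 1:
1 = 1*3 − 1*2
  = −1*17 + 6*3
  = 6*20 − 7*17
  = −7*157 + 55*20
So 20⁻¹ ≡ 55 (mod 157).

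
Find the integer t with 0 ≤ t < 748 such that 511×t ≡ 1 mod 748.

748 = 1×511 + 237
511 = 2×237 + 37
237 = 6×37 + 15
37 = 2×15 + 7
15 = 2×7 + 1
7 = 7×1 + 0
gcd(511, 748) = 1, so the inverse exists.
Bézout: 1 = 69×748 − 101×511.
So 511⁻¹ ≡ −101 ≡ 647 (mod 748).

647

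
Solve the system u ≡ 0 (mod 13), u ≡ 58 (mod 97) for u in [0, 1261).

13⁻¹ mod 97: 13×15 ≡ 1 (mod 97), so 13⁻¹ ≡ 15.
u = 0 + 13×((58 − 0)×15 mod 97) = 0 + 13×94 = 1222.

1222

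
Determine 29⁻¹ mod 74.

By the extended Euclidean algorithm:
74 = 2·29 + 16
29 = 1·16 + 13
16 = 1·13 + 3
13 = 4·3 + 1
3 = 3·1 + 0
gcd(29, 74) = 1, so the inverse exists.
Back-substitute for 1:
1 = 1·13 − 4·3
  = −4·16 + 5·13
  = 5·29 − 9·16
  = −9·74 + 23·29
So 29⁻¹ ≡ 23 (mod 74).

23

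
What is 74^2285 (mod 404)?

344

By square-and-multiply:
2285 in binary is 100011101101, i.e. 2285 = 2048 + 128 + 64 + 32 + 8 + 4 + 1.
74^1 ≡ 74 (mod 404)
74^2 ≡ 74^2 = 5476 ≡ 224 (mod 404)
74^4 ≡ 224^2 = 50176 ≡ 80 (mod 404)
74^8 ≡ 80^2 = 6400 ≡ 340 (mod 404)
74^16 ≡ 340^2 = 115600 ≡ 56 (mod 404)
74^32 ≡ 56^2 = 3136 ≡ 308 (mod 404)
74^64 ≡ 308^2 = 94864 ≡ 328 (mod 404)
74^128 ≡ 328^2 = 107584 ≡ 120 (mod 404)
74^256 ≡ 120^2 = 14400 ≡ 260 (mod 404)
74^512 ≡ 260^2 = 67600 ≡ 132 (mod 404)
74^1024 ≡ 132^2 = 17424 ≡ 52 (mod 404)
74^2048 ≡ 52^2 = 2704 ≡ 280 (mod 404)
74^2285 = 74^2048 * 74^128 * 74^64 * 74^32 * 74^8 * 74^4 * 74^1 ≡ 280 * 120 * 328 * 308 * 340 * 80 * 74 (mod 404).
Accumulate the product:
280 * 120 = 33600 ≡ 68
68 * 328 = 22304 ≡ 84
84 * 308 = 25872 ≡ 16
16 * 340 = 5440 ≡ 188
188 * 80 = 15040 ≡ 92
92 * 74 = 6808 ≡ 344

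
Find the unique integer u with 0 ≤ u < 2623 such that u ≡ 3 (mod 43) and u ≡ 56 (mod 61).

43⁻¹ mod 61: 43×44 ≡ 1 (mod 61), so 43⁻¹ ≡ 44.
u = 3 + 43×((56 − 3)×44 mod 61) = 3 + 43×14 = 605.

605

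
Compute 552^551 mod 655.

552^1 ≡ 552 (mod 655)
552^2 ≡ 552^2 = 304704 ≡ 129 (mod 655)
552^4 ≡ 129^2 = 16641 ≡ 266 (mod 655)
552^8 ≡ 266^2 = 70756 ≡ 16 (mod 655)
552^16 ≡ 16^2 = 256 (mod 655)
552^32 ≡ 256^2 = 65536 ≡ 36 (mod 655)
552^64 ≡ 36^2 = 1296 ≡ 641 (mod 655)
552^128 ≡ 641^2 = 410881 ≡ 196 (mod 655)
552^256 ≡ 196^2 = 38416 ≡ 426 (mod 655)
552^512 ≡ 426^2 = 181476 ≡ 41 (mod 655)
552^551 = 552^512 · 552^32 · 552^4 · 552^2 · 552^1 ≡ 41 · 36 · 266 · 129 · 552 (mod 655).
Accumulate the product:
41 · 36 = 1476 ≡ 166
166 · 266 = 44156 ≡ 271
271 · 129 = 34959 ≡ 244
244 · 552 = 134688 ≡ 413

413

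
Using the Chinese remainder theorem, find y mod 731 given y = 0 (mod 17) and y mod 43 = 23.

17⁻¹ mod 43: 17·38 ≡ 1 (mod 43), so 17⁻¹ ≡ 38.
y = 0 + 17·((23 − 0)·38 mod 43) = 0 + 17·14 = 238.

238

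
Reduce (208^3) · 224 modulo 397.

(208)^3 ≡ 113 (mod 397)
113 · 224 = 25312 ≡ 301 (mod 397)

301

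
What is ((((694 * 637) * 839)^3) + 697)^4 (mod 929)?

694 * 637 = 442078 ≡ 803 (mod 929)
803 * 839 = 673717 ≡ 192 (mod 929)
(192)^3 ≡ 766 (mod 929)
766 + 697 = 1463 ≡ 534 (mod 929)
(534)^4 ≡ 351 (mod 929)

351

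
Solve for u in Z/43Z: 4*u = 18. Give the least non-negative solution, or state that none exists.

gcd(4, 43) = 1, so a unique solution mod 43 exists.
4⁻¹ ≡ 11 (mod 43).
u ≡ 11*18 ≡ 26 (mod 43).

26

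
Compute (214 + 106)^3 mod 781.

214 + 106 = 320
(320)^3 ≡ 364 (mod 781)

364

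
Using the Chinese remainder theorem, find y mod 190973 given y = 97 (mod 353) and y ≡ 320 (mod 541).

23042

353⁻¹ mod 541: 353×141 ≡ 1 (mod 541), so 353⁻¹ ≡ 141.
y = 97 + 353×((320 − 97)×141 mod 541) = 97 + 353×65 = 23042.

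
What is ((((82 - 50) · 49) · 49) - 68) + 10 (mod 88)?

38

82 - 50 = 32
32 · 49 = 1568 ≡ 72 (mod 88)
72 · 49 = 3528 ≡ 8 (mod 88)
8 - 68 = -60 ≡ 28 (mod 88)
28 + 10 = 38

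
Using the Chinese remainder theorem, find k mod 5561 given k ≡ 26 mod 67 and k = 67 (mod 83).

67⁻¹ mod 83: 67·57 ≡ 1 (mod 83), so 67⁻¹ ≡ 57.
k = 26 + 67·((67 − 26)·57 mod 83) = 26 + 67·13 = 897.

897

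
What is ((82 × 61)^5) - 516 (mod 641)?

82 × 61 = 5002 ≡ 515 (mod 641)
(515)^5 ≡ 639 (mod 641)
639 - 516 = 123

123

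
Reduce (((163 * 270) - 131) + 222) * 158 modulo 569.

163 * 270 = 44010 ≡ 197 (mod 569)
197 - 131 = 66
66 + 222 = 288
288 * 158 = 45504 ≡ 553 (mod 569)

553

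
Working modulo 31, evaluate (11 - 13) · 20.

11 - 13 = -2 ≡ 29 (mod 31)
29 · 20 = 580 ≡ 22 (mod 31)

22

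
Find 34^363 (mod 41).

26

Compute successive squares:
34^1 ≡ 34 (mod 41)
34^2 ≡ 34^2 = 1156 ≡ 8 (mod 41)
34^4 ≡ 8^2 = 64 ≡ 23 (mod 41)
34^8 ≡ 23^2 = 529 ≡ 37 (mod 41)
34^16 ≡ 37^2 = 1369 ≡ 16 (mod 41)
34^32 ≡ 16^2 = 256 ≡ 10 (mod 41)
34^64 ≡ 10^2 = 100 ≡ 18 (mod 41)
34^128 ≡ 18^2 = 324 ≡ 37 (mod 41)
34^256 ≡ 37^2 = 1369 ≡ 16 (mod 41)
34^363 = 34^256 · 34^64 · 34^32 · 34^8 · 34^2 · 34^1 ≡ 16 · 18 · 10 · 37 · 8 · 34 (mod 41).
Accumulate the product:
16 · 18 = 288 ≡ 1
1 · 10 = 10
10 · 37 = 370 ≡ 1
1 · 8 = 8
8 · 34 = 272 ≡ 26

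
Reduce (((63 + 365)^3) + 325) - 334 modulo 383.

63 + 365 = 428 ≡ 45 (mod 383)
(45)^3 ≡ 354 (mod 383)
354 + 325 = 679 ≡ 296 (mod 383)
296 - 334 = -38 ≡ 345 (mod 383)

345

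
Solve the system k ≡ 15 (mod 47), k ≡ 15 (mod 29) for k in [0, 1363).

15

47⁻¹ mod 29: 47*21 ≡ 1 (mod 29), so 47⁻¹ ≡ 21.
k = 15 + 47*((15 − 15)*21 mod 29) = 15 + 47*0 = 15.
Check: 15 mod 47 = 15, 15 mod 29 = 15. ✓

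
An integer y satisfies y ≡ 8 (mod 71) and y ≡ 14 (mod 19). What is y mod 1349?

1002

71⁻¹ mod 19: 71×15 ≡ 1 (mod 19), so 71⁻¹ ≡ 15.
y = 8 + 71×((14 − 8)×15 mod 19) = 8 + 71×14 = 1002.
Check: 1002 mod 71 = 8, 1002 mod 19 = 14. ✓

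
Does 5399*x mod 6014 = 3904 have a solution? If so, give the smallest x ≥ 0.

gcd(5399, 6014) = 1, so a unique solution mod 6014 exists.
5399⁻¹ ≡ 1017 (mod 6014).
x ≡ 1017*3904 ≡ 1128 (mod 6014).

1128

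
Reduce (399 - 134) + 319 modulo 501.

399 - 134 = 265
265 + 319 = 584 ≡ 83 (mod 501)

83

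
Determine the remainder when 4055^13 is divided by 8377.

Using repeated squaring:
13 in binary is 1101, i.e. 13 = 8 + 4 + 1.
4055^1 ≡ 4055 (mod 8377)
4055^2 ≡ 4055^2 = 16443025 ≡ 7351 (mod 8377)
4055^4 ≡ 7351^2 = 54037201 ≡ 5551 (mod 8377)
4055^8 ≡ 5551^2 = 30813601 ≡ 2995 (mod 8377)
4055^13 = 4055^8 · 4055^4 · 4055^1 ≡ 2995 · 5551 · 4055 (mod 8377).
Accumulate the product:
2995 · 5551 = 16625245 ≡ 5277
5277 · 4055 = 21398235 ≡ 3377

3377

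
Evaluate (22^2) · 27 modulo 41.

30

(22)^2 ≡ 33 (mod 41)
33 · 27 = 891 ≡ 30 (mod 41)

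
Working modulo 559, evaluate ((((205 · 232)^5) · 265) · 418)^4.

205 · 232 = 47560 ≡ 45 (mod 559)
(45)^5 ≡ 548 (mod 559)
548 · 265 = 145220 ≡ 439 (mod 559)
439 · 418 = 183502 ≡ 150 (mod 559)
(150)^4 ≡ 35 (mod 559)

35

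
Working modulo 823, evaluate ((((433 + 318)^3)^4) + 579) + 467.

433 + 318 = 751
(751)^3 ≡ 394 (mod 823)
(394)^4 ≡ 430 (mod 823)
430 + 579 = 1009 ≡ 186 (mod 823)
186 + 467 = 653

653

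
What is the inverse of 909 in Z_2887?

Run the extended Euclidean algorithm:
2887 = 3×909 + 160
909 = 5×160 + 109
160 = 1×109 + 51
109 = 2×51 + 7
51 = 7×7 + 2
7 = 3×2 + 1
2 = 2×1 + 0
gcd(909, 2887) = 1, so the inverse exists.
Bézout: 1 = −392×2887 + 1245×909.
So 909⁻¹ ≡ 1245 (mod 2887).

1245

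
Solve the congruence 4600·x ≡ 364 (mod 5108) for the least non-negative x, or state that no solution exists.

gcd(4600, 5108) = 4, and 4 | 364, so solutions exist.
Divide through by 4: 1150·x mod 1277 = 91.
1150⁻¹ ≡ 1096 (mod 1277).
x ≡ 1096·91 ≡ 130 (mod 1277).
The smallest non-negative solution is x = 130.

130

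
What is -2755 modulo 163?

16

-2755 = -17·163 + 16, so -2755 ≡ 16 (mod 163).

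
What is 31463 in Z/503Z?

277

31463 = 62×503 + 277, so 31463 ≡ 277 (mod 503).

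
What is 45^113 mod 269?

222

113 in binary is 1110001, i.e. 113 = 64 + 32 + 16 + 1.
45^1 ≡ 45 (mod 269)
45^2 ≡ 45^2 = 2025 ≡ 142 (mod 269)
45^4 ≡ 142^2 = 20164 ≡ 258 (mod 269)
45^8 ≡ 258^2 = 66564 ≡ 121 (mod 269)
45^16 ≡ 121^2 = 14641 ≡ 115 (mod 269)
45^32 ≡ 115^2 = 13225 ≡ 44 (mod 269)
45^64 ≡ 44^2 = 1936 ≡ 53 (mod 269)
45^113 = 45^64 × 45^32 × 45^16 × 45^1 ≡ 53 × 44 × 115 × 45 (mod 269).
Accumulate the product:
53 × 44 = 2332 ≡ 180
180 × 115 = 20700 ≡ 256
256 × 45 = 11520 ≡ 222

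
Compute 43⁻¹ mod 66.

66 = 1·43 + 23
43 = 1·23 + 20
23 = 1·20 + 3
20 = 6·3 + 2
3 = 1·2 + 1
2 = 2·1 + 0
gcd(43, 66) = 1, so the inverse exists.
Back-substitute for 1:
1 = 1·3 − 1·2
  = −1·20 + 7·3
  = 7·23 − 8·20
  = −8·43 + 15·23
  = 15·66 − 23·43
So 43⁻¹ ≡ −23 ≡ 43 (mod 66).

43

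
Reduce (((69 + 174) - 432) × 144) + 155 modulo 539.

428

69 + 174 = 243
243 - 432 = -189 ≡ 350 (mod 539)
350 × 144 = 50400 ≡ 273 (mod 539)
273 + 155 = 428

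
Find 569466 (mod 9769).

2864

569466 = 58·9769 + 2864, so 569466 ≡ 2864 (mod 9769).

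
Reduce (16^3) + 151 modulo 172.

119

(16)^3 ≡ 140 (mod 172)
140 + 151 = 291 ≡ 119 (mod 172)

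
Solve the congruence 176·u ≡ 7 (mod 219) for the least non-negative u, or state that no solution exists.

gcd(176, 219) = 1, so a unique solution mod 219 exists.
176⁻¹ ≡ 56 (mod 219).
u ≡ 56·7 ≡ 173 (mod 219).

173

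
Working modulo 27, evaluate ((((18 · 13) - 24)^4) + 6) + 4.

10

18 · 13 = 234 ≡ 18 (mod 27)
18 - 24 = -6 ≡ 21 (mod 27)
(21)^4 ≡ 0 (mod 27)
0 + 6 = 6
6 + 4 = 10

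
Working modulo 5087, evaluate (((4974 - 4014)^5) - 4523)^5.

166

4974 - 4014 = 960
(960)^5 ≡ 3583 (mod 5087)
3583 - 4523 = -940 ≡ 4147 (mod 5087)
(4147)^5 ≡ 166 (mod 5087)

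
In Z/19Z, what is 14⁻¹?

Run the extended Euclidean algorithm:
19 = 1·14 + 5
14 = 2·5 + 4
5 = 1·4 + 1
4 = 4·1 + 0
gcd(14, 19) = 1, so the inverse exists.
Back-substitute for 1:
1 = 1·5 − 1·4
  = −1·14 + 3·5
  = 3·19 − 4·14
So 14⁻¹ ≡ −4 ≡ 15 (mod 19).

15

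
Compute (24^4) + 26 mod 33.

(24)^4 ≡ 27 (mod 33)
27 + 26 = 53 ≡ 20 (mod 33)

20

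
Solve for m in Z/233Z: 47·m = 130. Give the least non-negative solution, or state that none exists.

92

gcd(47, 233) = 1, so a unique solution mod 233 exists.
47⁻¹ ≡ 119 (mod 233).
m ≡ 119·130 ≡ 92 (mod 233).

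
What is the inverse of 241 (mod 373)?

By the extended Euclidean algorithm:
373 = 1·241 + 132
241 = 1·132 + 109
132 = 1·109 + 23
109 = 4·23 + 17
23 = 1·17 + 6
17 = 2·6 + 5
6 = 1·5 + 1
5 = 5·1 + 0
gcd(241, 373) = 1, so the inverse exists.
Bézout: 1 = 42·373 − 65·241.
So 241⁻¹ ≡ −65 ≡ 308 (mod 373).

308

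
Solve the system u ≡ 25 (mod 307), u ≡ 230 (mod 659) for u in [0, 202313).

109624

307⁻¹ mod 659: 307×410 ≡ 1 (mod 659), so 307⁻¹ ≡ 410.
u = 25 + 307×((230 − 25)×410 mod 659) = 25 + 307×357 = 109624.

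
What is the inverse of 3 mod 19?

13

By the extended Euclidean algorithm:
19 = 6×3 + 1
3 = 3×1 + 0
gcd(3, 19) = 1, so the inverse exists.
Back-substitute for 1:
1 = 1×19 − 6×3
So 3⁻¹ ≡ −6 ≡ 13 (mod 19).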